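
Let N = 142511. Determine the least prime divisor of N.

142511 is odd.
Digit sum 14, not divisible by 3.
Ends in 1: not divisible by 5.
7: 142511 = 7·20358 + 5
11: 142511 = 11·12955 + 6
13: 142511 = 13·10962 + 5
17: 142511 = 17·8383

17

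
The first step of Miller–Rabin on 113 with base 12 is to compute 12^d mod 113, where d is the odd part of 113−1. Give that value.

73

113 − 1 = 112 = 2^4 · 7, so d = 7.
12^1 ≡ 12 (mod 113)
12^2 ≡ 12^2 = 144 ≡ 31 (mod 113)
12^4 ≡ 31^2 = 961 ≡ 57 (mod 113)
7 = 4 + 2 + 1 in binary powers of 2.
So 12^7 ≡ 57 · 31 · 12 ≡ 73 (mod 113).
Squaring chain: 73 → 18 → 98 → 112; reaches −1, so base 12 does not prove 113 composite.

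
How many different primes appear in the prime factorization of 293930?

293930 = 2 · 146965
146965 = 5 · 29393
29393 = 7 · 4199
4199 = 13 · 323
323 = 17 · 19
293930 = 2 · 5 · 7 · 13 · 17 · 19, which has 6 distinct prime factors.

6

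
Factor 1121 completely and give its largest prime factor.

1121 = 19 · 59
59 is prime.
So 1121 = 19 · 59; the largest prime factor is 59.

59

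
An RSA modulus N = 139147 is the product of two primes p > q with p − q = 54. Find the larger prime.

Since p = q + 54, we have 139147 = q(q + 54), so q² + 54q − 139147 = 0.
Discriminant: 54² + 4·139147 = 2916 + 556588 = 559504; √559504 = 748.
q = (−54 + 748)/2 = 347, and p = q + 54 = 401.
Check: 347 · 401 = 139147.

401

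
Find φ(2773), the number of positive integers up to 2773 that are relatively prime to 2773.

2668

Factor: 2773 = 47 · 59.
φ(2773) = (47−1) · (59−1) = 46 · 58 = 2668.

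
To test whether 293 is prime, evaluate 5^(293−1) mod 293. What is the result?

5^1 ≡ 5 (mod 293)
5^2 ≡ 5^2 = 25 ≡ 25 (mod 293)
5^4 ≡ 25^2 = 625 ≡ 39 (mod 293)
5^8 ≡ 39^2 = 1521 ≡ 56 (mod 293)
5^16 ≡ 56^2 = 3136 ≡ 206 (mod 293)
5^32 ≡ 206^2 = 42436 ≡ 244 (mod 293)
5^64 ≡ 244^2 = 59536 ≡ 57 (mod 293)
5^128 ≡ 57^2 = 3249 ≡ 26 (mod 293)
5^256 ≡ 26^2 = 676 ≡ 90 (mod 293)
292 = 256 + 32 + 4 in binary powers of 2.
So 5^292 ≡ 90 · 244 · 39 ≡ 1 (mod 293).
Since the result is 1, base 5 gives no evidence that 293 is composite.

1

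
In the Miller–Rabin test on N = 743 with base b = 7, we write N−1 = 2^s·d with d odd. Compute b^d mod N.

743 − 1 = 742 = 2^1 · 371, so d = 371.
7^1 ≡ 7 (mod 743)
7^2 ≡ 7^2 = 49 ≡ 49 (mod 743)
7^4 ≡ 49^2 = 2401 ≡ 172 (mod 743)
7^8 ≡ 172^2 = 29584 ≡ 607 (mod 743)
7^16 ≡ 607^2 = 368449 ≡ 664 (mod 743)
7^32 ≡ 664^2 = 440896 ≡ 297 (mod 743)
7^64 ≡ 297^2 = 88209 ≡ 535 (mod 743)
7^128 ≡ 535^2 = 286225 ≡ 170 (mod 743)
7^256 ≡ 170^2 = 28900 ≡ 666 (mod 743)
371 = 256 + 64 + 32 + 16 + 2 + 1 in binary powers of 2.
So 7^371 ≡ 666 · 535 · 297 · 664 · 49 · 7 ≡ 742 (mod 743).
Since 7^d ≡ 742 (mod 743), base 7 does not prove 743 composite.

742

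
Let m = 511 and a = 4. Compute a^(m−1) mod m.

4^1 ≡ 4 (mod 511)
4^2 ≡ 4^2 = 16 ≡ 16 (mod 511)
4^4 ≡ 16^2 = 256 ≡ 256 (mod 511)
4^8 ≡ 256^2 = 65536 ≡ 128 (mod 511)
4^16 ≡ 128^2 = 16384 ≡ 32 (mod 511)
4^32 ≡ 32^2 = 1024 ≡ 2 (mod 511)
4^64 ≡ 2^2 = 4 ≡ 4 (mod 511)
4^128 ≡ 4^2 = 16 ≡ 16 (mod 511)
4^256 ≡ 16^2 = 256 ≡ 256 (mod 511)
510 = 256 + 128 + 64 + 32 + 16 + 8 + 4 + 2 in binary powers of 2.
So 4^510 ≡ 256 · 16 · 4 · 2 · 32 · 128 · 256 · 16 ≡ 8 (mod 511).
Since 8 ≠ 1, base 4 is a Fermat witness: 511 is composite.

8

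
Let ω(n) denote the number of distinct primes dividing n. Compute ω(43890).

43890 = 2 · 21945
21945 = 3 · 7315
7315 = 5 · 1463
1463 = 7 · 209
209 = 11 · 19
43890 = 2 · 3 · 5 · 7 · 11 · 19, which has 6 distinct prime factors.

6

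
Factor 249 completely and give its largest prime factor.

249 = 3 · 83
83 is prime.
So 249 = 3 · 83; the largest prime factor is 83.

83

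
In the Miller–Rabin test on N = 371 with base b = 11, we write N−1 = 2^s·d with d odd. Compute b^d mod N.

324

371 − 1 = 370 = 2^1 · 185, so d = 185.
11^1 ≡ 11 (mod 371)
11^2 ≡ 11^2 = 121 ≡ 121 (mod 371)
11^4 ≡ 121^2 = 14641 ≡ 172 (mod 371)
11^8 ≡ 172^2 = 29584 ≡ 275 (mod 371)
11^16 ≡ 275^2 = 75625 ≡ 312 (mod 371)
11^32 ≡ 312^2 = 97344 ≡ 142 (mod 371)
11^64 ≡ 142^2 = 20164 ≡ 130 (mod 371)
11^128 ≡ 130^2 = 16900 ≡ 205 (mod 371)
185 = 128 + 32 + 16 + 8 + 1 in binary powers of 2.
So 11^185 ≡ 205 · 142 · 312 · 275 · 11 ≡ 324 (mod 371).
Squaring chain: 324; never reaches −1, so base 11 is a Miller–Rabin witness that 371 is composite.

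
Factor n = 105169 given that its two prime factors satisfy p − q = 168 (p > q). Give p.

419

Since p = q + 168, we have 105169 = q(q + 168), so q² + 168q − 105169 = 0.
Discriminant: 168² + 4·105169 = 28224 + 420676 = 448900; √448900 = 670.
q = (−168 + 670)/2 = 251, and p = q + 168 = 419.
Check: 251 · 419 = 105169.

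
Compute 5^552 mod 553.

141

5^1 ≡ 5 (mod 553)
5^2 ≡ 5^2 = 25 ≡ 25 (mod 553)
5^4 ≡ 25^2 = 625 ≡ 72 (mod 553)
5^8 ≡ 72^2 = 5184 ≡ 207 (mod 553)
5^16 ≡ 207^2 = 42849 ≡ 268 (mod 553)
5^32 ≡ 268^2 = 71824 ≡ 487 (mod 553)
5^64 ≡ 487^2 = 237169 ≡ 485 (mod 553)
5^128 ≡ 485^2 = 235225 ≡ 200 (mod 553)
5^256 ≡ 200^2 = 40000 ≡ 184 (mod 553)
5^512 ≡ 184^2 = 33856 ≡ 123 (mod 553)
552 = 512 + 32 + 8 in binary powers of 2.
So 5^552 ≡ 123 · 487 · 207 ≡ 141 (mod 553).
Since 141 ≠ 1, base 5 is a Fermat witness: 553 is composite.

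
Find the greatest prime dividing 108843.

73

108843 = 3 · 36281
36281 = 7 · 5183
5183 = 71 · 73
73 is prime.
So 108843 = 3 · 7 · 71 · 73; the largest prime factor is 73.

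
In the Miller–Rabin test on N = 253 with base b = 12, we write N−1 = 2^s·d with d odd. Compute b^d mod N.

100

253 − 1 = 252 = 2^2 · 63, so d = 63.
12^1 ≡ 12 (mod 253)
12^2 ≡ 12^2 = 144 ≡ 144 (mod 253)
12^4 ≡ 144^2 = 20736 ≡ 243 (mod 253)
12^8 ≡ 243^2 = 59049 ≡ 100 (mod 253)
12^16 ≡ 100^2 = 10000 ≡ 133 (mod 253)
12^32 ≡ 133^2 = 17689 ≡ 232 (mod 253)
63 = 32 + 16 + 8 + 4 + 2 + 1 in binary powers of 2.
So 12^63 ≡ 232 · 133 · 100 · 243 · 144 · 12 ≡ 100 (mod 253).
Squaring chain: 100 → 133; never reaches −1, so base 12 is a Miller–Rabin witness that 253 is composite.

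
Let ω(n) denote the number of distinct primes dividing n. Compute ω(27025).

27025 = 5^2 · 1081
1081 = 23 · 47
27025 = 5^2 · 23 · 47, which has 3 distinct prime factors.

3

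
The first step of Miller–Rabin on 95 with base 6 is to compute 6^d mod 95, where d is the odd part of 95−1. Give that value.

36

95 − 1 = 94 = 2^1 · 47, so d = 47.
6^1 ≡ 6 (mod 95)
6^2 ≡ 6^2 = 36 ≡ 36 (mod 95)
6^4 ≡ 36^2 = 1296 ≡ 61 (mod 95)
6^8 ≡ 61^2 = 3721 ≡ 16 (mod 95)
6^16 ≡ 16^2 = 256 ≡ 66 (mod 95)
6^32 ≡ 66^2 = 4356 ≡ 81 (mod 95)
47 = 32 + 8 + 4 + 2 + 1 in binary powers of 2.
So 6^47 ≡ 81 · 16 · 61 · 36 · 6 ≡ 36 (mod 95).
Squaring chain: 36; never reaches −1, so base 6 is a Miller–Rabin witness that 95 is composite.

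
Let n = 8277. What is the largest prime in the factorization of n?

8277 = 3 · 2759
2759 = 31 · 89
89 is prime.
So 8277 = 3 · 31 · 89; the largest prime factor is 89.

89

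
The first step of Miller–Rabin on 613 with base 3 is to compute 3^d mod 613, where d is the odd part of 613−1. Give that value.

612

613 − 1 = 612 = 2^2 · 153, so d = 153.
3^1 ≡ 3 (mod 613)
3^2 ≡ 3^2 = 9 ≡ 9 (mod 613)
3^4 ≡ 9^2 = 81 ≡ 81 (mod 613)
3^8 ≡ 81^2 = 6561 ≡ 431 (mod 613)
3^16 ≡ 431^2 = 185761 ≡ 22 (mod 613)
3^32 ≡ 22^2 = 484 ≡ 484 (mod 613)
3^64 ≡ 484^2 = 234256 ≡ 90 (mod 613)
3^128 ≡ 90^2 = 8100 ≡ 131 (mod 613)
153 = 128 + 16 + 8 + 1 in binary powers of 2.
So 3^153 ≡ 131 · 22 · 431 · 3 ≡ 612 (mod 613).
Since 3^d ≡ 612 (mod 613), base 3 does not prove 613 composite.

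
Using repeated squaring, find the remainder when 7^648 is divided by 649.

7^1 ≡ 7 (mod 649)
7^2 ≡ 7^2 = 49 ≡ 49 (mod 649)
7^4 ≡ 49^2 = 2401 ≡ 454 (mod 649)
7^8 ≡ 454^2 = 206116 ≡ 383 (mod 649)
7^16 ≡ 383^2 = 146689 ≡ 15 (mod 649)
7^32 ≡ 15^2 = 225 ≡ 225 (mod 649)
7^64 ≡ 225^2 = 50625 ≡ 3 (mod 649)
7^128 ≡ 3^2 = 9 ≡ 9 (mod 649)
7^256 ≡ 9^2 = 81 ≡ 81 (mod 649)
7^512 ≡ 81^2 = 6561 ≡ 71 (mod 649)
648 = 512 + 128 + 8 in binary powers of 2.
So 7^648 ≡ 71 · 9 · 383 ≡ 64 (mod 649).
Since 64 ≠ 1, base 7 is a Fermat witness: 649 is composite.

64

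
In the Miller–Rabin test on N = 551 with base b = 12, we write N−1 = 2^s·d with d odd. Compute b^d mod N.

46

551 − 1 = 550 = 2^1 · 275, so d = 275.
12^1 ≡ 12 (mod 551)
12^2 ≡ 12^2 = 144 ≡ 144 (mod 551)
12^4 ≡ 144^2 = 20736 ≡ 349 (mod 551)
12^8 ≡ 349^2 = 121801 ≡ 30 (mod 551)
12^16 ≡ 30^2 = 900 ≡ 349 (mod 551)
12^32 ≡ 349^2 = 121801 ≡ 30 (mod 551)
12^64 ≡ 30^2 = 900 ≡ 349 (mod 551)
12^128 ≡ 349^2 = 121801 ≡ 30 (mod 551)
12^256 ≡ 30^2 = 900 ≡ 349 (mod 551)
275 = 256 + 16 + 2 + 1 in binary powers of 2.
So 12^275 ≡ 349 · 349 · 144 · 12 ≡ 46 (mod 551).
Squaring chain: 46; never reaches −1, so base 12 is a Miller–Rabin witness that 551 is composite.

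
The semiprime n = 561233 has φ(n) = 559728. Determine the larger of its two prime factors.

829

φ(n) = (p−1)(q−1) = n − (p+q) + 1, so p + q = 561233 − 559728 + 1 = 1506.
p and q are the roots of t² − 1506t + 561233 = 0.
Discriminant: 1506² − 4·561233 = 2268036 − 2244932 = 23104; √23104 = 152.
q = (1506 − 152)/2 = 677, p = (1506 + 152)/2 = 829.
Check: 677 · 829 = 561233.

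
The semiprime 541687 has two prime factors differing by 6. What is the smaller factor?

Since p = q + 6, we have 541687 = q(q + 6), so q² + 6q − 541687 = 0.
Discriminant: 6² + 4·541687 = 36 + 2166748 = 2166784; √2166784 = 1472.
q = (−6 + 1472)/2 = 733, and p = q + 6 = 739.
Check: 733 · 739 = 541687.

733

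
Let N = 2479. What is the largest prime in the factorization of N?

67

2479 = 37 · 67
67 is prime.
So 2479 = 37 · 67; the largest prime factor is 67.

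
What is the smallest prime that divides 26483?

26483 is odd.
Digit sum 23, not divisible by 3.
Ends in 3: not divisible by 5.
7: 26483 = 7·3783 + 2
11: 26483 = 11·2407 + 6
13: 26483 = 13·2037 + 2
17: 26483 = 17·1557 + 14
19: 26483 = 19·1393 + 16
23: 26483 = 23·1151 + 10
29: 26483 = 29·913 + 6
31: 26483 = 31·854 + 9
37: 26483 = 37·715 + 28
41: 26483 = 41·645 + 38
43: 26483 = 43·615 + 38
47: 26483 = 47·563 + 22
53: 26483 = 53·499 + 36
59: 26483 = 59·448 + 51
61: 26483 = 61·434 + 9
67: 26483 = 67·395 + 18
71: 26483 = 71·373

71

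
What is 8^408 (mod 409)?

1

8^1 ≡ 8 (mod 409)
8^2 ≡ 8^2 = 64 ≡ 64 (mod 409)
8^4 ≡ 64^2 = 4096 ≡ 6 (mod 409)
8^8 ≡ 6^2 = 36 ≡ 36 (mod 409)
8^16 ≡ 36^2 = 1296 ≡ 69 (mod 409)
8^32 ≡ 69^2 = 4761 ≡ 262 (mod 409)
8^64 ≡ 262^2 = 68644 ≡ 341 (mod 409)
8^128 ≡ 341^2 = 116281 ≡ 125 (mod 409)
8^256 ≡ 125^2 = 15625 ≡ 83 (mod 409)
408 = 256 + 128 + 16 + 8 in binary powers of 2.
So 8^408 ≡ 83 · 125 · 69 · 36 ≡ 1 (mod 409).
Since the result is 1, base 8 gives no evidence that 409 is composite.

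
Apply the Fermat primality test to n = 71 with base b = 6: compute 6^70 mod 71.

6^1 ≡ 6 (mod 71)
6^2 ≡ 6^2 = 36 ≡ 36 (mod 71)
6^4 ≡ 36^2 = 1296 ≡ 18 (mod 71)
6^8 ≡ 18^2 = 324 ≡ 40 (mod 71)
6^16 ≡ 40^2 = 1600 ≡ 38 (mod 71)
6^32 ≡ 38^2 = 1444 ≡ 24 (mod 71)
6^64 ≡ 24^2 = 576 ≡ 8 (mod 71)
70 = 64 + 4 + 2 in binary powers of 2.
So 6^70 ≡ 8 · 18 · 36 ≡ 1 (mod 71).
Since the result is 1, base 6 gives no evidence that 71 is composite.

1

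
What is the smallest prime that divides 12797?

67

12797 is odd.
Digit sum 26, not divisible by 3.
Ends in 7: not divisible by 5.
7: 12797 = 7·1828 + 1
11: 12797 = 11·1163 + 4
13: 12797 = 13·984 + 5
17: 12797 = 17·752 + 13
19: 12797 = 19·673 + 10
23: 12797 = 23·556 + 9
29: 12797 = 29·441 + 8
31: 12797 = 31·412 + 25
37: 12797 = 37·345 + 32
41: 12797 = 41·312 + 5
43: 12797 = 43·297 + 26
47: 12797 = 47·272 + 13
53: 12797 = 53·241 + 24
59: 12797 = 59·216 + 53
61: 12797 = 61·209 + 48
67: 12797 = 67·191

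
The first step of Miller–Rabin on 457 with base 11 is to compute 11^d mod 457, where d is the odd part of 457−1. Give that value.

457 − 1 = 456 = 2^3 · 57, so d = 57.
11^1 ≡ 11 (mod 457)
11^2 ≡ 11^2 = 121 ≡ 121 (mod 457)
11^4 ≡ 121^2 = 14641 ≡ 17 (mod 457)
11^8 ≡ 17^2 = 289 ≡ 289 (mod 457)
11^16 ≡ 289^2 = 83521 ≡ 347 (mod 457)
11^32 ≡ 347^2 = 120409 ≡ 218 (mod 457)
57 = 32 + 16 + 8 + 1 in binary powers of 2.
So 11^57 ≡ 218 · 347 · 289 · 11 ≡ 207 (mod 457).
Squaring chain: 207 → 348 → 456; reaches −1, so base 11 does not prove 457 composite.

207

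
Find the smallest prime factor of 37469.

37469 is odd.
Digit sum 29, not divisible by 3.
Ends in 9: not divisible by 5.
7: 37469 = 7·5352 + 5
11: 37469 = 11·3406 + 3
13: 37469 = 13·2882 + 3
17: 37469 = 17·2204 + 1
19: 37469 = 19·1972 + 1
23: 37469 = 23·1629 + 2
29: 37469 = 29·1292 + 1
31: 37469 = 31·1208 + 21
37: 37469 = 37·1012 + 25
41: 37469 = 41·913 + 36
43: 37469 = 43·871 + 16
47: 37469 = 47·797 + 10
53: 37469 = 53·706 + 51
59: 37469 = 59·635 + 4
61: 37469 = 61·614 + 15
67: 37469 = 67·559 + 16
71: 37469 = 71·527 + 52
73: 37469 = 73·513 + 20
79: 37469 = 79·474 + 23
83: 37469 = 83·451 + 36
89: 37469 = 89·421

89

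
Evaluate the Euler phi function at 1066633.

Factor: 1066633 = 71 · 83 · 181.
φ(1066633) = (71−1) · (83−1) · (181−1) = 70 · 82 · 180 = 1033200.

1033200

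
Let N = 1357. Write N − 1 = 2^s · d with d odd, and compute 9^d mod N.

1357 − 1 = 1356 = 2^2 · 339, so d = 339.
9^1 ≡ 9 (mod 1357)
9^2 ≡ 9^2 = 81 ≡ 81 (mod 1357)
9^4 ≡ 81^2 = 6561 ≡ 1133 (mod 1357)
9^8 ≡ 1133^2 = 1283689 ≡ 1324 (mod 1357)
9^16 ≡ 1324^2 = 1752976 ≡ 1089 (mod 1357)
9^32 ≡ 1089^2 = 1185921 ≡ 1260 (mod 1357)
9^64 ≡ 1260^2 = 1587600 ≡ 1267 (mod 1357)
9^128 ≡ 1267^2 = 1605289 ≡ 1315 (mod 1357)
9^256 ≡ 1315^2 = 1729225 ≡ 407 (mod 1357)
339 = 256 + 64 + 16 + 2 + 1 in binary powers of 2.
So 9^339 ≡ 407 · 1267 · 1089 · 81 · 9 ≡ 324 (mod 1357).
Squaring chain: 324 → 487; never reaches −1, so base 9 is a Miller–Rabin witness that 1357 is composite.

324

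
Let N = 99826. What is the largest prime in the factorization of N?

99826 = 2 · 49913
49913 = 19 · 2627
2627 = 37 · 71
71 is prime.
So 99826 = 2 · 19 · 37 · 71; the largest prime factor is 71.

71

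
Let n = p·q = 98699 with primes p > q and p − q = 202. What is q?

Since p = q + 202, we have 98699 = q(q + 202), so q² + 202q − 98699 = 0.
Discriminant: 202² + 4·98699 = 40804 + 394796 = 435600; √435600 = 660.
q = (−202 + 660)/2 = 229, and p = q + 202 = 431.
Check: 229 · 431 = 98699.

229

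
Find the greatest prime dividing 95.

95 = 5 · 19
19 is prime.
So 95 = 5 · 19; the largest prime factor is 19.

19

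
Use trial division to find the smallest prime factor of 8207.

8207 is odd.
Digit sum 17, not divisible by 3.
Ends in 7: not divisible by 5.
7: 8207 = 7·1172 + 3
11: 8207 = 11·746 + 1
13: 8207 = 13·631 + 4
17: 8207 = 17·482 + 13
19: 8207 = 19·431 + 18
23: 8207 = 23·356 + 19
29: 8207 = 29·283

29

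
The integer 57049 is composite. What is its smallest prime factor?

89

57049 is odd.
Digit sum 25, not divisible by 3.
Ends in 9: not divisible by 5.
7: 57049 = 7·8149 + 6
11: 57049 = 11·5186 + 3
13: 57049 = 13·4388 + 5
17: 57049 = 17·3355 + 14
19: 57049 = 19·3002 + 11
23: 57049 = 23·2480 + 9
29: 57049 = 29·1967 + 6
31: 57049 = 31·1840 + 9
37: 57049 = 37·1541 + 32
41: 57049 = 41·1391 + 18
43: 57049 = 43·1326 + 31
47: 57049 = 47·1213 + 38
53: 57049 = 53·1076 + 21
59: 57049 = 59·966 + 55
61: 57049 = 61·935 + 14
67: 57049 = 67·851 + 32
71: 57049 = 71·803 + 36
73: 57049 = 73·781 + 36
79: 57049 = 79·722 + 11
83: 57049 = 83·687 + 28
89: 57049 = 89·641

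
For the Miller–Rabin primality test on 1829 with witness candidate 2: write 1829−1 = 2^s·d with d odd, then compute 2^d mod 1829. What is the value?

1829 − 1 = 1828 = 2^2 · 457, so d = 457.
2^1 ≡ 2 (mod 1829)
2^2 ≡ 2^2 = 4 ≡ 4 (mod 1829)
2^4 ≡ 4^2 = 16 ≡ 16 (mod 1829)
2^8 ≡ 16^2 = 256 ≡ 256 (mod 1829)
2^16 ≡ 256^2 = 65536 ≡ 1521 (mod 1829)
2^32 ≡ 1521^2 = 2313441 ≡ 1585 (mod 1829)
2^64 ≡ 1585^2 = 2512225 ≡ 1008 (mod 1829)
2^128 ≡ 1008^2 = 1016064 ≡ 969 (mod 1829)
2^256 ≡ 969^2 = 938961 ≡ 684 (mod 1829)
457 = 256 + 128 + 64 + 8 + 1 in binary powers of 2.
So 2^457 ≡ 684 · 969 · 1008 · 256 · 2 ≡ 655 (mod 1829).
Squaring chain: 655 → 1039; never reaches −1, so base 2 is a Miller–Rabin witness that 1829 is composite.

655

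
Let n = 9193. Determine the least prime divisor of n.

9193 is odd.
Digit sum 22, not divisible by 3.
Ends in 3: not divisible by 5.
7: 9193 = 7·1313 + 2
11: 9193 = 11·835 + 8
13: 9193 = 13·707 + 2
17: 9193 = 17·540 + 13
19: 9193 = 19·483 + 16
23: 9193 = 23·399 + 16
29: 9193 = 29·317

29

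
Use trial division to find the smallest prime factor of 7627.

29

7627 is odd.
Digit sum 22, not divisible by 3.
Ends in 7: not divisible by 5.
7: 7627 = 7·1089 + 4
11: 7627 = 11·693 + 4
13: 7627 = 13·586 + 9
17: 7627 = 17·448 + 11
19: 7627 = 19·401 + 8
23: 7627 = 23·331 + 14
29: 7627 = 29·263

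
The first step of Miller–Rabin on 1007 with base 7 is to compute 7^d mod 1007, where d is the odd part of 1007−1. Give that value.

1007 − 1 = 1006 = 2^1 · 503, so d = 503.
7^1 ≡ 7 (mod 1007)
7^2 ≡ 7^2 = 49 ≡ 49 (mod 1007)
7^4 ≡ 49^2 = 2401 ≡ 387 (mod 1007)
7^8 ≡ 387^2 = 149769 ≡ 733 (mod 1007)
7^16 ≡ 733^2 = 537289 ≡ 558 (mod 1007)
7^32 ≡ 558^2 = 311364 ≡ 201 (mod 1007)
7^64 ≡ 201^2 = 40401 ≡ 121 (mod 1007)
7^128 ≡ 121^2 = 14641 ≡ 543 (mod 1007)
7^256 ≡ 543^2 = 294849 ≡ 805 (mod 1007)
503 = 256 + 128 + 64 + 32 + 16 + 4 + 2 + 1 in binary powers of 2.
So 7^503 ≡ 805 · 543 · 121 · 201 · 558 · 387 · 49 · 7 ≡ 467 (mod 1007).
Squaring chain: 467; never reaches −1, so base 7 is a Miller–Rabin witness that 1007 is composite.

467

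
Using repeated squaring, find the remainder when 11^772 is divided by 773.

11^1 ≡ 11 (mod 773)
11^2 ≡ 11^2 = 121 ≡ 121 (mod 773)
11^4 ≡ 121^2 = 14641 ≡ 727 (mod 773)
11^8 ≡ 727^2 = 528529 ≡ 570 (mod 773)
11^16 ≡ 570^2 = 324900 ≡ 240 (mod 773)
11^32 ≡ 240^2 = 57600 ≡ 398 (mod 773)
11^64 ≡ 398^2 = 158404 ≡ 712 (mod 773)
11^128 ≡ 712^2 = 506944 ≡ 629 (mod 773)
11^256 ≡ 629^2 = 395641 ≡ 638 (mod 773)
11^512 ≡ 638^2 = 407044 ≡ 446 (mod 773)
772 = 512 + 256 + 4 in binary powers of 2.
So 11^772 ≡ 446 · 638 · 727 ≡ 1 (mod 773).
Since the result is 1, base 11 gives no evidence that 773 is composite.

1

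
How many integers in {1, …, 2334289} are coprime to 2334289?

Factor: 2334289 = 103 · 131 · 173.
φ(2334289) = (103−1) · (131−1) · (173−1) = 102 · 130 · 172 = 2280720.

2280720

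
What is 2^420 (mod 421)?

1

2^1 ≡ 2 (mod 421)
2^2 ≡ 2^2 = 4 ≡ 4 (mod 421)
2^4 ≡ 4^2 = 16 ≡ 16 (mod 421)
2^8 ≡ 16^2 = 256 ≡ 256 (mod 421)
2^16 ≡ 256^2 = 65536 ≡ 281 (mod 421)
2^32 ≡ 281^2 = 78961 ≡ 234 (mod 421)
2^64 ≡ 234^2 = 54756 ≡ 26 (mod 421)
2^128 ≡ 26^2 = 676 ≡ 255 (mod 421)
2^256 ≡ 255^2 = 65025 ≡ 191 (mod 421)
420 = 256 + 128 + 32 + 4 in binary powers of 2.
So 2^420 ≡ 191 · 255 · 234 · 16 ≡ 1 (mod 421).
Since the result is 1, base 2 gives no evidence that 421 is composite.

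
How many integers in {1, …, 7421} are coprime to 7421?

Factor: 7421 = 41 · 181.
φ(7421) = (41−1) · (181−1) = 40 · 180 = 7200.

7200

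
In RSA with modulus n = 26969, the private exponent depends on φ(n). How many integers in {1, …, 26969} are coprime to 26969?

Factor: 26969 = 149 · 181.
φ(26969) = (149−1) · (181−1) = 148 · 180 = 26640.

26640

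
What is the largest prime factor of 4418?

47

4418 = 2 · 2209
2209 = 47 · 47
47 = 47 · 1
So 4418 = 2 · 47^2; the largest prime factor is 47.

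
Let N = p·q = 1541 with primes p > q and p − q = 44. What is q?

Since p = q + 44, we have 1541 = q(q + 44), so q² + 44q − 1541 = 0.
Discriminant: 44² + 4·1541 = 1936 + 6164 = 8100; √8100 = 90.
q = (−44 + 90)/2 = 23, and p = q + 44 = 67.
Check: 23 · 67 = 1541.

23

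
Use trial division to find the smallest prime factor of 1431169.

1431169 is odd.
Digit sum 25, not divisible by 3.
Ends in 9: not divisible by 5.
7: 1431169 = 7·204452 + 5
11: 1431169 = 11·130106 + 3
13: 1431169 = 13·110089 + 12
17: 1431169 = 17·84186 + 7
19: 1431169 = 19·75324 + 13
23: 1431169 = 23·62224 + 17
29: 1431169 = 29·49350 + 19
31: 1431169 = 31·46166 + 23
37: 1431169 = 37·38680 + 9
41: 1431169 = 41·34906 + 23
43: 1431169 = 43·33283

43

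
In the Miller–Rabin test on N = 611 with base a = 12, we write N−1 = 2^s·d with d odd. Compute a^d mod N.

168

611 − 1 = 610 = 2^1 · 305, so d = 305.
12^1 ≡ 12 (mod 611)
12^2 ≡ 12^2 = 144 ≡ 144 (mod 611)
12^4 ≡ 144^2 = 20736 ≡ 573 (mod 611)
12^8 ≡ 573^2 = 328329 ≡ 222 (mod 611)
12^16 ≡ 222^2 = 49284 ≡ 404 (mod 611)
12^32 ≡ 404^2 = 163216 ≡ 79 (mod 611)
12^64 ≡ 79^2 = 6241 ≡ 131 (mod 611)
12^128 ≡ 131^2 = 17161 ≡ 53 (mod 611)
12^256 ≡ 53^2 = 2809 ≡ 365 (mod 611)
305 = 256 + 32 + 16 + 1 in binary powers of 2.
So 12^305 ≡ 365 · 79 · 404 · 12 ≡ 168 (mod 611).
Squaring chain: 168; never reaches −1, so base 12 is a Miller–Rabin witness that 611 is composite.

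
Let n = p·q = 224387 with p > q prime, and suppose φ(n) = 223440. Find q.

457

φ(n) = (p−1)(q−1) = n − (p+q) + 1, so p + q = 224387 − 223440 + 1 = 948.
p and q are the roots of t² − 948t + 224387 = 0.
Discriminant: 948² − 4·224387 = 898704 − 897548 = 1156; √1156 = 34.
q = (948 − 34)/2 = 457, p = (948 + 34)/2 = 491.
Check: 457 · 491 = 224387.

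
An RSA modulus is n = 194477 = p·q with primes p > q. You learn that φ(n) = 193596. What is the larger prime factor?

443

φ(n) = (p−1)(q−1) = n − (p+q) + 1, so p + q = 194477 − 193596 + 1 = 882.
p and q are the roots of t² − 882t + 194477 = 0.
Discriminant: 882² − 4·194477 = 777924 − 777908 = 16; √16 = 4.
q = (882 − 4)/2 = 439, p = (882 + 4)/2 = 443.
Check: 439 · 443 = 194477.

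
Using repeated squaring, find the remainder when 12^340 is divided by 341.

12^1 ≡ 12 (mod 341)
12^2 ≡ 12^2 = 144 ≡ 144 (mod 341)
12^4 ≡ 144^2 = 20736 ≡ 276 (mod 341)
12^8 ≡ 276^2 = 76176 ≡ 133 (mod 341)
12^16 ≡ 133^2 = 17689 ≡ 298 (mod 341)
12^32 ≡ 298^2 = 88804 ≡ 144 (mod 341)
12^64 ≡ 144^2 = 20736 ≡ 276 (mod 341)
12^128 ≡ 276^2 = 76176 ≡ 133 (mod 341)
12^256 ≡ 133^2 = 17689 ≡ 298 (mod 341)
340 = 256 + 64 + 16 + 4 in binary powers of 2.
So 12^340 ≡ 298 · 276 · 298 · 276 ≡ 56 (mod 341).
Since 56 ≠ 1, base 12 is a Fermat witness: 341 is composite.

56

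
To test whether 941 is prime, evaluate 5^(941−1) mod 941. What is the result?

1

5^1 ≡ 5 (mod 941)
5^2 ≡ 5^2 = 25 ≡ 25 (mod 941)
5^4 ≡ 25^2 = 625 ≡ 625 (mod 941)
5^8 ≡ 625^2 = 390625 ≡ 110 (mod 941)
5^16 ≡ 110^2 = 12100 ≡ 808 (mod 941)
5^32 ≡ 808^2 = 652864 ≡ 751 (mod 941)
5^64 ≡ 751^2 = 564001 ≡ 342 (mod 941)
5^128 ≡ 342^2 = 116964 ≡ 280 (mod 941)
5^256 ≡ 280^2 = 78400 ≡ 297 (mod 941)
5^512 ≡ 297^2 = 88209 ≡ 696 (mod 941)
940 = 512 + 256 + 128 + 32 + 8 + 4 in binary powers of 2.
So 5^940 ≡ 696 · 297 · 280 · 751 · 110 · 625 ≡ 1 (mod 941).
Since the result is 1, base 5 gives no evidence that 941 is composite.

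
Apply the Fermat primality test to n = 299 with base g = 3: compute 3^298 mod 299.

3

3^1 ≡ 3 (mod 299)
3^2 ≡ 3^2 = 9 ≡ 9 (mod 299)
3^4 ≡ 9^2 = 81 ≡ 81 (mod 299)
3^8 ≡ 81^2 = 6561 ≡ 282 (mod 299)
3^16 ≡ 282^2 = 79524 ≡ 289 (mod 299)
3^32 ≡ 289^2 = 83521 ≡ 100 (mod 299)
3^64 ≡ 100^2 = 10000 ≡ 133 (mod 299)
3^128 ≡ 133^2 = 17689 ≡ 48 (mod 299)
3^256 ≡ 48^2 = 2304 ≡ 211 (mod 299)
298 = 256 + 32 + 8 + 2 in binary powers of 2.
So 3^298 ≡ 211 · 100 · 282 · 9 ≡ 3 (mod 299).
Since 3 ≠ 1, base 3 is a Fermat witness: 299 is composite.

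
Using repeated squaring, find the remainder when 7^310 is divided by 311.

7^1 ≡ 7 (mod 311)
7^2 ≡ 7^2 = 49 ≡ 49 (mod 311)
7^4 ≡ 49^2 = 2401 ≡ 224 (mod 311)
7^8 ≡ 224^2 = 50176 ≡ 105 (mod 311)
7^16 ≡ 105^2 = 11025 ≡ 140 (mod 311)
7^32 ≡ 140^2 = 19600 ≡ 7 (mod 311)
7^64 ≡ 7^2 = 49 ≡ 49 (mod 311)
7^128 ≡ 49^2 = 2401 ≡ 224 (mod 311)
7^256 ≡ 224^2 = 50176 ≡ 105 (mod 311)
310 = 256 + 32 + 16 + 4 + 2 in binary powers of 2.
So 7^310 ≡ 105 · 7 · 140 · 224 · 49 ≡ 1 (mod 311).
Since the result is 1, base 7 gives no evidence that 311 is composite.

1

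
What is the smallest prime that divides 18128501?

71

18128501 is odd.
Digit sum 26, not divisible by 3.
Ends in 1: not divisible by 5.
7: 18128501 = 7·2589785 + 6
11: 18128501 = 11·1648045 + 6
13: 18128501 = 13·1394500 + 1
17: 18128501 = 17·1066382 + 7
19: 18128501 = 19·954131 + 12
23: 18128501 = 23·788195 + 16
29: 18128501 = 29·625120 + 21
31: 18128501 = 31·584790 + 11
37: 18128501 = 37·489959 + 18
41: 18128501 = 41·442158 + 23
43: 18128501 = 43·421593 + 2
47: 18128501 = 47·385712 + 37
53: 18128501 = 53·342047 + 10
59: 18128501 = 59·307262 + 43
61: 18128501 = 61·297188 + 33
67: 18128501 = 67·270574 + 43
71: 18128501 = 71·255331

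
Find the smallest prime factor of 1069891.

1069891 is odd.
Digit sum 34, not divisible by 3.
Ends in 1: not divisible by 5.
7: 1069891 = 7·152841 + 4
11: 1069891 = 11·97262 + 9
13: 1069891 = 13·82299 + 4
17: 1069891 = 17·62934 + 13
19: 1069891 = 19·56310 + 1
23: 1069891 = 23·46517

23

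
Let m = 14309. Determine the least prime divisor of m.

14309 is odd.
Digit sum 17, not divisible by 3.
Ends in 9: not divisible by 5.
7: 14309 = 7·2044 + 1
11: 14309 = 11·1300 + 9
13: 14309 = 13·1100 + 9
17: 14309 = 17·841 + 12
19: 14309 = 19·753 + 2
23: 14309 = 23·622 + 3
29: 14309 = 29·493 + 12
31: 14309 = 31·461 + 18
37: 14309 = 37·386 + 27
41: 14309 = 41·349

41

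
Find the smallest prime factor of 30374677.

97

30374677 is odd.
Digit sum 37, not divisible by 3.
Ends in 7: not divisible by 5.
7: 30374677 = 7·4339239 + 4
11: 30374677 = 11·2761334 + 3
13: 30374677 = 13·2336513 + 8
17: 30374677 = 17·1786745 + 12
19: 30374677 = 19·1598667 + 4
23: 30374677 = 23·1320638 + 3
29: 30374677 = 29·1047402 + 19
31: 30374677 = 31·979828 + 9
37: 30374677 = 37·820937 + 8
41: 30374677 = 41·740845 + 32
43: 30374677 = 43·706387 + 36
47: 30374677 = 47·646269 + 34
53: 30374677 = 53·573107 + 6
59: 30374677 = 59·514825 + 2
61: 30374677 = 61·497945 + 32
67: 30374677 = 67·453353 + 26
71: 30374677 = 71·427812 + 25
73: 30374677 = 73·416091 + 34
79: 30374677 = 79·384489 + 46
83: 30374677 = 83·365959 + 80
89: 30374677 = 89·341288 + 45
97: 30374677 = 97·313141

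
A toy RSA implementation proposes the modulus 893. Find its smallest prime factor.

19

893 is odd.
Digit sum 20, not divisible by 3.
Ends in 3: not divisible by 5.
7: 893 = 7·127 + 4
11: 893 = 11·81 + 2
13: 893 = 13·68 + 9
17: 893 = 17·52 + 9
19: 893 = 19·47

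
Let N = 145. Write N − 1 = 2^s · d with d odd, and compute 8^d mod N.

73

145 − 1 = 144 = 2^4 · 9, so d = 9.
8^1 ≡ 8 (mod 145)
8^2 ≡ 8^2 = 64 ≡ 64 (mod 145)
8^4 ≡ 64^2 = 4096 ≡ 36 (mod 145)
8^8 ≡ 36^2 = 1296 ≡ 136 (mod 145)
9 = 8 + 1 in binary powers of 2.
So 8^9 ≡ 136 · 8 ≡ 73 (mod 145).
Squaring chain: 73 → 109 → 136 → 81; never reaches −1, so base 8 is a Miller–Rabin witness that 145 is composite.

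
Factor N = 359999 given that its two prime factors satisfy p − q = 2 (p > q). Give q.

599

Since p = q + 2, we have 359999 = q(q + 2), so q² + 2q − 359999 = 0.
Discriminant: 2² + 4·359999 = 4 + 1439996 = 1440000; √1440000 = 1200.
q = (−2 + 1200)/2 = 599, and p = q + 2 = 601.
Check: 599 · 601 = 359999.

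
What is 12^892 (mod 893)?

178

12^1 ≡ 12 (mod 893)
12^2 ≡ 12^2 = 144 ≡ 144 (mod 893)
12^4 ≡ 144^2 = 20736 ≡ 197 (mod 893)
12^8 ≡ 197^2 = 38809 ≡ 410 (mod 893)
12^16 ≡ 410^2 = 168100 ≡ 216 (mod 893)
12^32 ≡ 216^2 = 46656 ≡ 220 (mod 893)
12^64 ≡ 220^2 = 48400 ≡ 178 (mod 893)
12^128 ≡ 178^2 = 31684 ≡ 429 (mod 893)
12^256 ≡ 429^2 = 184041 ≡ 83 (mod 893)
12^512 ≡ 83^2 = 6889 ≡ 638 (mod 893)
892 = 512 + 256 + 64 + 32 + 16 + 8 + 4 in binary powers of 2.
So 12^892 ≡ 638 · 83 · 178 · 220 · 216 · 410 · 197 ≡ 178 (mod 893).
Since 178 ≠ 1, base 12 is a Fermat witness: 893 is composite.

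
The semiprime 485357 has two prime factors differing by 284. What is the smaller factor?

569

Since p = q + 284, we have 485357 = q(q + 284), so q² + 284q − 485357 = 0.
Discriminant: 284² + 4·485357 = 80656 + 1941428 = 2022084; √2022084 = 1422.
q = (−284 + 1422)/2 = 569, and p = q + 284 = 853.
Check: 569 · 853 = 485357.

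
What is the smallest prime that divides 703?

703 is odd.
Digit sum 10, not divisible by 3.
Ends in 3: not divisible by 5.
7: 703 = 7·100 + 3
11: 703 = 11·63 + 10
13: 703 = 13·54 + 1
17: 703 = 17·41 + 6
19: 703 = 19·37

19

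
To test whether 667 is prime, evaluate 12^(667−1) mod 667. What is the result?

492

12^1 ≡ 12 (mod 667)
12^2 ≡ 12^2 = 144 ≡ 144 (mod 667)
12^4 ≡ 144^2 = 20736 ≡ 59 (mod 667)
12^8 ≡ 59^2 = 3481 ≡ 146 (mod 667)
12^16 ≡ 146^2 = 21316 ≡ 639 (mod 667)
12^32 ≡ 639^2 = 408321 ≡ 117 (mod 667)
12^64 ≡ 117^2 = 13689 ≡ 349 (mod 667)
12^128 ≡ 349^2 = 121801 ≡ 407 (mod 667)
12^256 ≡ 407^2 = 165649 ≡ 233 (mod 667)
12^512 ≡ 233^2 = 54289 ≡ 262 (mod 667)
666 = 512 + 128 + 16 + 8 + 2 in binary powers of 2.
So 12^666 ≡ 262 · 407 · 639 · 146 · 144 ≡ 492 (mod 667).
Since 492 ≠ 1, base 12 is a Fermat witness: 667 is composite.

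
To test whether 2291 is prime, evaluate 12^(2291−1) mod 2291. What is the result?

144

12^1 ≡ 12 (mod 2291)
12^2 ≡ 12^2 = 144 ≡ 144 (mod 2291)
12^4 ≡ 144^2 = 20736 ≡ 117 (mod 2291)
12^8 ≡ 117^2 = 13689 ≡ 2234 (mod 2291)
12^16 ≡ 2234^2 = 4990756 ≡ 958 (mod 2291)
12^32 ≡ 958^2 = 917764 ≡ 1364 (mod 2291)
12^64 ≡ 1364^2 = 1860496 ≡ 204 (mod 2291)
12^128 ≡ 204^2 = 41616 ≡ 378 (mod 2291)
12^256 ≡ 378^2 = 142884 ≡ 842 (mod 2291)
12^512 ≡ 842^2 = 708964 ≡ 1045 (mod 2291)
12^1024 ≡ 1045^2 = 1092025 ≡ 1509 (mod 2291)
12^2048 ≡ 1509^2 = 2277081 ≡ 2118 (mod 2291)
2290 = 2048 + 128 + 64 + 32 + 16 + 2 in binary powers of 2.
So 12^2290 ≡ 2118 · 378 · 204 · 1364 · 958 · 144 ≡ 144 (mod 2291).
Since 144 ≠ 1, base 12 is a Fermat witness: 2291 is composite.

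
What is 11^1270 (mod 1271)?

811

11^1 ≡ 11 (mod 1271)
11^2 ≡ 11^2 = 121 ≡ 121 (mod 1271)
11^4 ≡ 121^2 = 14641 ≡ 660 (mod 1271)
11^8 ≡ 660^2 = 435600 ≡ 918 (mod 1271)
11^16 ≡ 918^2 = 842724 ≡ 51 (mod 1271)
11^32 ≡ 51^2 = 2601 ≡ 59 (mod 1271)
11^64 ≡ 59^2 = 3481 ≡ 939 (mod 1271)
11^128 ≡ 939^2 = 881721 ≡ 918 (mod 1271)
11^256 ≡ 918^2 = 842724 ≡ 51 (mod 1271)
11^512 ≡ 51^2 = 2601 ≡ 59 (mod 1271)
11^1024 ≡ 59^2 = 3481 ≡ 939 (mod 1271)
1270 = 1024 + 128 + 64 + 32 + 16 + 4 + 2 in binary powers of 2.
So 11^1270 ≡ 939 · 918 · 939 · 59 · 51 · 660 · 121 ≡ 811 (mod 1271).
Since 811 ≠ 1, base 11 is a Fermat witness: 1271 is composite.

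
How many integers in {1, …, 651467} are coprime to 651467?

626152

Factor: 651467 = 47 · 83 · 167.
φ(651467) = (47−1) · (83−1) · (167−1) = 46 · 82 · 166 = 626152.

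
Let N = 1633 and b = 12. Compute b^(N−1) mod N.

841

12^1 ≡ 12 (mod 1633)
12^2 ≡ 12^2 = 144 ≡ 144 (mod 1633)
12^4 ≡ 144^2 = 20736 ≡ 1140 (mod 1633)
12^8 ≡ 1140^2 = 1299600 ≡ 1365 (mod 1633)
12^16 ≡ 1365^2 = 1863225 ≡ 1605 (mod 1633)
12^32 ≡ 1605^2 = 2576025 ≡ 784 (mod 1633)
12^64 ≡ 784^2 = 614656 ≡ 648 (mod 1633)
12^128 ≡ 648^2 = 419904 ≡ 223 (mod 1633)
12^256 ≡ 223^2 = 49729 ≡ 739 (mod 1633)
12^512 ≡ 739^2 = 546121 ≡ 699 (mod 1633)
12^1024 ≡ 699^2 = 488601 ≡ 334 (mod 1633)
1632 = 1024 + 512 + 64 + 32 in binary powers of 2.
So 12^1632 ≡ 334 · 699 · 648 · 784 ≡ 841 (mod 1633).
Since 841 ≠ 1, base 12 is a Fermat witness: 1633 is composite.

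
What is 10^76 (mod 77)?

10^1 ≡ 10 (mod 77)
10^2 ≡ 10^2 = 100 ≡ 23 (mod 77)
10^4 ≡ 23^2 = 529 ≡ 67 (mod 77)
10^8 ≡ 67^2 = 4489 ≡ 23 (mod 77)
10^16 ≡ 23^2 = 529 ≡ 67 (mod 77)
10^32 ≡ 67^2 = 4489 ≡ 23 (mod 77)
10^64 ≡ 23^2 = 529 ≡ 67 (mod 77)
76 = 64 + 8 + 4 in binary powers of 2.
So 10^76 ≡ 67 · 23 · 67 ≡ 67 (mod 77).
Since 67 ≠ 1, base 10 is a Fermat witness: 77 is composite.

67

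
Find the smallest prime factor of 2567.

2567 is odd.
Digit sum 20, not divisible by 3.
Ends in 7: not divisible by 5.
7: 2567 = 7·366 + 5
11: 2567 = 11·233 + 4
13: 2567 = 13·197 + 6
17: 2567 = 17·151

17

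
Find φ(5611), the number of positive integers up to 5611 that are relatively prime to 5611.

Factor: 5611 = 31 · 181.
φ(5611) = (31−1) · (181−1) = 30 · 180 = 5400.

5400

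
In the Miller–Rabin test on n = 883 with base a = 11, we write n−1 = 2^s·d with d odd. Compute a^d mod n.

883 − 1 = 882 = 2^1 · 441, so d = 441.
11^1 ≡ 11 (mod 883)
11^2 ≡ 11^2 = 121 ≡ 121 (mod 883)
11^4 ≡ 121^2 = 14641 ≡ 513 (mod 883)
11^8 ≡ 513^2 = 263169 ≡ 35 (mod 883)
11^16 ≡ 35^2 = 1225 ≡ 342 (mod 883)
11^32 ≡ 342^2 = 116964 ≡ 408 (mod 883)
11^64 ≡ 408^2 = 166464 ≡ 460 (mod 883)
11^128 ≡ 460^2 = 211600 ≡ 563 (mod 883)
11^256 ≡ 563^2 = 316969 ≡ 855 (mod 883)
441 = 256 + 128 + 32 + 16 + 8 + 1 in binary powers of 2.
So 11^441 ≡ 855 · 563 · 408 · 342 · 35 · 11 ≡ 882 (mod 883).
Since 11^d ≡ 882 (mod 883), base 11 does not prove 883 composite.

882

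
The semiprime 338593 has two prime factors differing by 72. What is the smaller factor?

Since p = q + 72, we have 338593 = q(q + 72), so q² + 72q − 338593 = 0.
Discriminant: 72² + 4·338593 = 5184 + 1354372 = 1359556; √1359556 = 1166.
q = (−72 + 1166)/2 = 547, and p = q + 72 = 619.
Check: 547 · 619 = 338593.

547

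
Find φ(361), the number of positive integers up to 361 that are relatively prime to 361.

Factor: 361 = 19^2.
φ(361) = 19^1·(19−1) = 342.

342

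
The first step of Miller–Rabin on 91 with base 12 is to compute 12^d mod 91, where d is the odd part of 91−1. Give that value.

90

91 − 1 = 90 = 2^1 · 45, so d = 45.
12^1 ≡ 12 (mod 91)
12^2 ≡ 12^2 = 144 ≡ 53 (mod 91)
12^4 ≡ 53^2 = 2809 ≡ 79 (mod 91)
12^8 ≡ 79^2 = 6241 ≡ 53 (mod 91)
12^16 ≡ 53^2 = 2809 ≡ 79 (mod 91)
12^32 ≡ 79^2 = 6241 ≡ 53 (mod 91)
45 = 32 + 8 + 4 + 1 in binary powers of 2.
So 12^45 ≡ 53 · 53 · 79 · 12 ≡ 90 (mod 91).
Since 12^d ≡ 90 (mod 91), base 12 does not prove 91 composite.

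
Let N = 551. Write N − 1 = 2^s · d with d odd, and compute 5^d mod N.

294

551 − 1 = 550 = 2^1 · 275, so d = 275.
5^1 ≡ 5 (mod 551)
5^2 ≡ 5^2 = 25 ≡ 25 (mod 551)
5^4 ≡ 25^2 = 625 ≡ 74 (mod 551)
5^8 ≡ 74^2 = 5476 ≡ 517 (mod 551)
5^16 ≡ 517^2 = 267289 ≡ 54 (mod 551)
5^32 ≡ 54^2 = 2916 ≡ 161 (mod 551)
5^64 ≡ 161^2 = 25921 ≡ 24 (mod 551)
5^128 ≡ 24^2 = 576 ≡ 25 (mod 551)
5^256 ≡ 25^2 = 625 ≡ 74 (mod 551)
275 = 256 + 16 + 2 + 1 in binary powers of 2.
So 5^275 ≡ 74 · 54 · 25 · 5 ≡ 294 (mod 551).
Squaring chain: 294; never reaches −1, so base 5 is a Miller–Rabin witness that 551 is composite.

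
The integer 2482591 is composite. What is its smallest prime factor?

2482591 is odd.
Digit sum 31, not divisible by 3.
Ends in 1: not divisible by 5.
7: 2482591 = 7·354655 + 6
11: 2482591 = 11·225690 + 1
13: 2482591 = 13·190968 + 7
17: 2482591 = 17·146034 + 13
19: 2482591 = 19·130662 + 13
23: 2482591 = 23·107938 + 17
29: 2482591 = 29·85606 + 17
31: 2482591 = 31·80083 + 18
37: 2482591 = 37·67097 + 2
41: 2482591 = 41·60551

41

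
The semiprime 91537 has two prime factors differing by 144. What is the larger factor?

Since p = q + 144, we have 91537 = q(q + 144), so q² + 144q − 91537 = 0.
Discriminant: 144² + 4·91537 = 20736 + 366148 = 386884; √386884 = 622.
q = (−144 + 622)/2 = 239, and p = q + 144 = 383.
Check: 239 · 383 = 91537.

383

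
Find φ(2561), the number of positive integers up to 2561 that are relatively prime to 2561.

2352

Factor: 2561 = 13 · 197.
φ(2561) = (13−1) · (197−1) = 12 · 196 = 2352.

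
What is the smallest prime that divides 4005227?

4005227 is odd.
Digit sum 20, not divisible by 3.
Ends in 7: not divisible by 5.
7: 4005227 = 7·572175 + 2
11: 4005227 = 11·364111 + 6
13: 4005227 = 13·308094 + 5
17: 4005227 = 17·235601 + 10
19: 4005227 = 19·210801 + 8
23: 4005227 = 23·174140 + 7
29: 4005227 = 29·138111 + 8
31: 4005227 = 31·129200 + 27
37: 4005227 = 37·108249 + 14
41: 4005227 = 41·97688 + 19
43: 4005227 = 43·93144 + 35
47: 4005227 = 47·85217 + 28
53: 4005227 = 53·75570 + 17
59: 4005227 = 59·67885 + 12
61: 4005227 = 61·65659 + 28
67: 4005227 = 67·59779 + 34
71: 4005227 = 71·56411 + 46
73: 4005227 = 73·54866 + 9
79: 4005227 = 79·50699 + 6
83: 4005227 = 83·48255 + 62
89: 4005227 = 89·45002 + 49
97: 4005227 = 97·41291

97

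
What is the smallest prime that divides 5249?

5249 is odd.
Digit sum 20, not divisible by 3.
Ends in 9: not divisible by 5.
7: 5249 = 7·749 + 6
11: 5249 = 11·477 + 2
13: 5249 = 13·403 + 10
17: 5249 = 17·308 + 13
19: 5249 = 19·276 + 5
23: 5249 = 23·228 + 5
29: 5249 = 29·181

29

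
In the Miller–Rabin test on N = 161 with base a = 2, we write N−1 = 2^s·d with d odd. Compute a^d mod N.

32

161 − 1 = 160 = 2^5 · 5, so d = 5.
2^1 ≡ 2 (mod 161)
2^2 ≡ 2^2 = 4 ≡ 4 (mod 161)
2^4 ≡ 4^2 = 16 ≡ 16 (mod 161)
5 = 4 + 1 in binary powers of 2.
So 2^5 ≡ 16 · 2 ≡ 32 (mod 161).
Squaring chain: 32 → 58 → 144 → 128 → 123; never reaches −1, so base 2 is a Miller–Rabin witness that 161 is composite.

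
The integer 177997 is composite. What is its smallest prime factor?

23

177997 is odd.
Digit sum 40, not divisible by 3.
Ends in 7: not divisible by 5.
7: 177997 = 7·25428 + 1
11: 177997 = 11·16181 + 6
13: 177997 = 13·13692 + 1
17: 177997 = 17·10470 + 7
19: 177997 = 19·9368 + 5
23: 177997 = 23·7739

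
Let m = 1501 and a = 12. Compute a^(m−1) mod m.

12^1 ≡ 12 (mod 1501)
12^2 ≡ 12^2 = 144 ≡ 144 (mod 1501)
12^4 ≡ 144^2 = 20736 ≡ 1223 (mod 1501)
12^8 ≡ 1223^2 = 1495729 ≡ 733 (mod 1501)
12^16 ≡ 733^2 = 537289 ≡ 1432 (mod 1501)
12^32 ≡ 1432^2 = 2050624 ≡ 258 (mod 1501)
12^64 ≡ 258^2 = 66564 ≡ 520 (mod 1501)
12^128 ≡ 520^2 = 270400 ≡ 220 (mod 1501)
12^256 ≡ 220^2 = 48400 ≡ 368 (mod 1501)
12^512 ≡ 368^2 = 135424 ≡ 334 (mod 1501)
12^1024 ≡ 334^2 = 111556 ≡ 482 (mod 1501)
1500 = 1024 + 256 + 128 + 64 + 16 + 8 + 4 in binary powers of 2.
So 12^1500 ≡ 482 · 368 · 220 · 520 · 1432 · 733 · 1223 ≡ 571 (mod 1501).
Since 571 ≠ 1, base 12 is a Fermat witness: 1501 is composite.

571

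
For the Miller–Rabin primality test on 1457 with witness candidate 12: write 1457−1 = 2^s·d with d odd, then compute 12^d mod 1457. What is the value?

1457 − 1 = 1456 = 2^4 · 91, so d = 91.
12^1 ≡ 12 (mod 1457)
12^2 ≡ 12^2 = 144 ≡ 144 (mod 1457)
12^4 ≡ 144^2 = 20736 ≡ 338 (mod 1457)
12^8 ≡ 338^2 = 114244 ≡ 598 (mod 1457)
12^16 ≡ 598^2 = 357604 ≡ 639 (mod 1457)
12^32 ≡ 639^2 = 408321 ≡ 361 (mod 1457)
12^64 ≡ 361^2 = 130321 ≡ 648 (mod 1457)
91 = 64 + 16 + 8 + 2 + 1 in binary powers of 2.
So 12^91 ≡ 648 · 639 · 598 · 144 · 12 ≡ 756 (mod 1457).
Squaring chain: 756 → 392 → 679 → 629; never reaches −1, so base 12 is a Miller–Rabin witness that 1457 is composite.

756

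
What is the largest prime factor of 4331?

71

4331 = 61 · 71
71 is prime.
So 4331 = 61 · 71; the largest prime factor is 71.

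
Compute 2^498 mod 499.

1

2^1 ≡ 2 (mod 499)
2^2 ≡ 2^2 = 4 ≡ 4 (mod 499)
2^4 ≡ 4^2 = 16 ≡ 16 (mod 499)
2^8 ≡ 16^2 = 256 ≡ 256 (mod 499)
2^16 ≡ 256^2 = 65536 ≡ 167 (mod 499)
2^32 ≡ 167^2 = 27889 ≡ 444 (mod 499)
2^64 ≡ 444^2 = 197136 ≡ 31 (mod 499)
2^128 ≡ 31^2 = 961 ≡ 462 (mod 499)
2^256 ≡ 462^2 = 213444 ≡ 371 (mod 499)
498 = 256 + 128 + 64 + 32 + 16 + 2 in binary powers of 2.
So 2^498 ≡ 371 · 462 · 31 · 444 · 167 · 4 ≡ 1 (mod 499).
Since the result is 1, base 2 gives no evidence that 499 is composite.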